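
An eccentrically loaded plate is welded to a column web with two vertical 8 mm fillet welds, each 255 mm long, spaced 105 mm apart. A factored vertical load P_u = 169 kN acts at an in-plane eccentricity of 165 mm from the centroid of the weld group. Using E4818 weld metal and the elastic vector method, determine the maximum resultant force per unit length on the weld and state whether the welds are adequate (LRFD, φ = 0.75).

f_max ≈ 1090 N/mm; adequate

E48XX → F_EXX = 480 MPa.
Total weld length L_w = 510 mm. Treat welds as unit-width lines.
Polar moment about centroid: J = 2[d³/12 + d(b/2)²] = 2[255³/12 + 255×52.5²] = 4169000 mm³.
Direct shear f_v = P/L_w = 169×10³ / 510 = 331.4 N/mm (vertical).
Torsion M = P·e = 169×10³ × 165 = 27885000 N·mm.
Critical point at (x, y) = (52.5, 127.5) from centroid. f_tx = M·y/J = 852.8 N/mm; f_ty = M·x/J = 351.1 N/mm.
Resultant f_max = √[f_tx² + (f_v + f_ty)²] = √[852.8² + (331.4 + 351.1)²] = 1092 N/mm.
Capacity per unit length: φr_n = 0.75 × 0.6 × 480 × (0.707 × 8) = 1222 N/mm.
1092 ≤ 1222 → adequate.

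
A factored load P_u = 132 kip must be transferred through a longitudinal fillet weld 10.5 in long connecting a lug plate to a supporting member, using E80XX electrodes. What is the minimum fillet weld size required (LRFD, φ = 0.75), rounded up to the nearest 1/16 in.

w = 1/2 in

E80XX → F_EXX = 80 ksi.
Total weld length L = 10.5 in.
Required throat t_e = P_u / (φ × 0.6 F_EXX × L) = 132 / (0.75 × 0.6 × 80 × 10.5) = 0.3492 in.
Required leg w = t_e / 0.707 = 0.4939 in → use 1/2 in.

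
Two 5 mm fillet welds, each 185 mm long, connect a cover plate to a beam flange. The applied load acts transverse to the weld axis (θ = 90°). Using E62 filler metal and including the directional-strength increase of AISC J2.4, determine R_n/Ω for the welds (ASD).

R_n/Ω ≈ 365 kN

E62XX → F_EXX = 620 MPa.
t_e = 0.707 × 5 = 3.535 mm; A_we = 3.535 × 370 = 1308 mm².
Directional factor: 1.0 + 0.5 sin^1.5(90°) = 1.5.
F_nw = 0.6 × 620 × 1.5 = 558 MPa.
R_n/Ω = (558 × 1308) / 2.0 × 10⁻³ = 364.9 kN.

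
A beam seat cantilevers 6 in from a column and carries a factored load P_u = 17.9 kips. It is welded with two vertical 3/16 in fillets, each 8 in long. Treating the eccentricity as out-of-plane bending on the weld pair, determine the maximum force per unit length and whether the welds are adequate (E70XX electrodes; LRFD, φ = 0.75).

E70XX → F_EXX = 70 ksi.
L_w = 2 × 8 = 16 in; section modulus (unit throat) S = 2 × L²/6 = 21.33 in².
Direct shear f_v = P/L_w = 17.9/16 = 1.119 kip/in.
Moment M = P × e = 17.9 × 6 = 107.4 kip·in; bending f_b = M/S = 5.034 kip/in.
f_max = √(f_v² + f_b²) = √(1.119² + 5.034²) = 5.157 kip/in.
φr_n = 0.75 × 0.6 × 70 × (0.707 × 0.1875) = 4.176 kip/in → NOT adequate.

f_max ≈ 5.16 kip/in; NOT adequate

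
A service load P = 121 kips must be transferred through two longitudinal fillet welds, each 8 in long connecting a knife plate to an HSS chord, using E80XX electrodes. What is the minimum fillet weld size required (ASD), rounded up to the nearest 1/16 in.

E80XX → F_EXX = 80 ksi.
Total weld length L = 16 in.
Required throat t_e = P × Ω / (0.6 F_EXX × L) = 121 × 2.0 / (0.6 × 80 × 16) = 0.3151 in.
Required leg w = t_e / 0.707 = 0.4457 in → use 1/2 in.

w = 1/2 in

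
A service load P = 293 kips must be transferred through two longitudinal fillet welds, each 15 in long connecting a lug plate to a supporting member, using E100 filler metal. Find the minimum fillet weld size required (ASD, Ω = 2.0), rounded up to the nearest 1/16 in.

w = 1/2 in

E100XX → F_EXX = 100 ksi.
Total weld length L = 30 in.
Required throat t_e = P × Ω / (0.6 F_EXX × L) = 293 × 2.0 / (0.6 × 100 × 30) = 0.3256 in.
Required leg w = t_e / 0.707 = 0.4605 in → use 1/2 in.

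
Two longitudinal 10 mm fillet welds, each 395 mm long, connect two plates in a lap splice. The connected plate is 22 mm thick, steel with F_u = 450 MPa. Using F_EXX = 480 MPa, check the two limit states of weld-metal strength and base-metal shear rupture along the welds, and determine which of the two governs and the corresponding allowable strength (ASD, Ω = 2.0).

t_e = 0.707 × 10 = 7.07 mm; L = 790 mm.
Weld metal: R_n/Ω = (1/2.0) × 0.6 × 480 × 7.07 × 790 × 10⁻³ = 804.3 kN.
Base metal (shear rupture): R_n/Ω = (1/2.0) × 0.6 × 450 × 22 × 790 × 10⁻³ = 2346 kN.
Governing: weld metal.

R_n/Ω ≈ 804 kN (weld metal governs)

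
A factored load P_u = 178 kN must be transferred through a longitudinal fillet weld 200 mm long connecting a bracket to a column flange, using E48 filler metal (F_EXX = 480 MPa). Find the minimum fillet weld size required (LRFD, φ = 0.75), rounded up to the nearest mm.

Total weld length L = 200 mm.
Required throat t_e = P_u / (φ × 0.6 F_EXX × L) = 178 / (0.75 × 0.6 × 480 × 200 × 10⁻³) = 4.12 mm.
Required leg w = t_e / 0.707 = 5.828 mm → use 6 mm.

w = 6 mm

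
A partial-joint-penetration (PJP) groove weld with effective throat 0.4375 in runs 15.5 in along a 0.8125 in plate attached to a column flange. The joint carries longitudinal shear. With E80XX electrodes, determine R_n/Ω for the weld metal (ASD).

R_n/Ω ≈ 163 kips

E80XX → F_EXX = 80 ksi.
Effective throat (given) t_e = 0.4375 in.
A_we = 0.4375 × 15.5 = 6.781 in².
F_nw = 0.6 F_EXX = 48 ksi.
R_n/Ω = (48 × 6.781) / 2.0 = 162.8 kips.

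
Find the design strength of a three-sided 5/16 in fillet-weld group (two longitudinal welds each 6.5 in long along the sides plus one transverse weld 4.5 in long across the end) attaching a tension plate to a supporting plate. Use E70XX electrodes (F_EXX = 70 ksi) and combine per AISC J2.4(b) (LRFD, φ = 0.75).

φR_n ≈ 124 kips

t_e = 0.707 × 0.3125 = 0.2209 in.
R_nwl = 0.6 × 70 × 0.2209 × 13 = 120.6 kips (longitudinal, 2 welds).
R_nwt = 0.6 × 70 × 0.2209 × 4.5 = 41.76 kips (transverse, base value).
(i) R_nwl + R_nwt = 162.4 kips; (ii) 0.85 R_nwl + 1.5 R_nwt = 165.2 kips.
R_n = max = 165.2 kips [governs: (ii)]; φR_n = 123.9 kips.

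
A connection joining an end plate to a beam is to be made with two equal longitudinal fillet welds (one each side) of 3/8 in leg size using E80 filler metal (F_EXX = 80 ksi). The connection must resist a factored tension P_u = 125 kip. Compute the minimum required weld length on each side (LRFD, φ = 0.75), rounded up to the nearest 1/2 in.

Throat t_e = 0.707 × 0.375 = 0.2651 in.
φr_n = 0.75 × 0.6 × 80 × 0.2651 = 9.544 kip/in.
L_req = P_u / φr_n = 125 / 9.544 = 13.1 in total.
Per side: 13.1 / 2 = 6.548 in.
Round up → use L = 7 in on each side.

L = 7 in on each side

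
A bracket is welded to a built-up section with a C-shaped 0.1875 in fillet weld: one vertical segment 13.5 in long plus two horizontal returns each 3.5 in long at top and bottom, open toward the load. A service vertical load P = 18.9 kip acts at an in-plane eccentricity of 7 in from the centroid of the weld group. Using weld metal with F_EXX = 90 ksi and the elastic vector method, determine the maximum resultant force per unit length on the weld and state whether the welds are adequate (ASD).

Total weld length L_w = 20.5 in. Treat welds as unit-width lines.
Centroid: x̄ = 2×3.5×1.75 / 20.5 = 0.5976 in from the vertical weld.
Polar moment about centroid: J = I_x + I_y = [13.5³/12 + 2×3.5×6.75²] + [13.5×0.5976² + 2(3.5³/12 + 3.5×1.152²)] = 545.2 in³.
Direct shear f_v = P/L_w = 18.9 / 20.5 = 0.922 kip/in (vertical).
Torsion M = P·e = 18.9 × 7 = 132.3 kip·in.
Critical point at (x, y) = (2.902, 6.75) from centroid. f_tx = M·y/J = 1.638 kip/in; f_ty = M·x/J = 0.7043 kip/in.
Resultant f_max = √[f_tx² + (f_v + f_ty)²] = √[1.638² + (0.922 + 0.7043)²] = 2.308 kip/in.
Capacity per unit length: r_n/Ω = (1/2.0) × 0.6 × 90 × (0.707 × 0.1875) = 3.579 kip/in.
2.308 ≤ 3.579 → adequate.

f_max ≈ 2.31 kip/in; adequate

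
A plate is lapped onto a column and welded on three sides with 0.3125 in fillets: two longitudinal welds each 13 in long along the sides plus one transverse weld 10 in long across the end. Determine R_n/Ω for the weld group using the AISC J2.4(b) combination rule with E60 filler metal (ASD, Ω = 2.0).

E60XX → F_EXX = 60 ksi.
t_e = 0.707 × 0.3125 = 0.2209 in.
R_nwl = 0.6 × 60 × 0.2209 × 26 = 206.8 kip (longitudinal, 2 welds).
R_nwt = 0.6 × 60 × 0.2209 × 10 = 79.54 kip (transverse, base value).
(i) R_nwl + R_nwt = 286.3 kip; (ii) 0.85 R_nwl + 1.5 R_nwt = 295.1 kip.
R_n = max = 295.1 kip [governs: (ii)]; R_n/Ω = 147.5 kip.

R_n/Ω ≈ 148 kip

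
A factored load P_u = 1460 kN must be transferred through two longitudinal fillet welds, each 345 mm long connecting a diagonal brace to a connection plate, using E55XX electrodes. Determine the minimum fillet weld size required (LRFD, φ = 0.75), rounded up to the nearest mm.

E55XX → F_EXX = 550 MPa.
Total weld length L = 690 mm.
Required throat t_e = P_u / (φ × 0.6 F_EXX × L) = 1460 / (0.75 × 0.6 × 550 × 690 × 10⁻³) = 8.549 mm.
Required leg w = t_e / 0.707 = 12.09 mm → use 13 mm.

w = 13 mm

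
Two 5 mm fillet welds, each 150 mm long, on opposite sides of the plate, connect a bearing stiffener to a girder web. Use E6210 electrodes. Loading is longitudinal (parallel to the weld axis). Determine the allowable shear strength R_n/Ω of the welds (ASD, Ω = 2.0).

E62XX → F_EXX = 620 MPa.
Effective throat t_e = 0.707 × 5 = 3.535 mm.
Total length L = 300 mm; A_we = 3.535 × 300 = 1060 mm².
F_nw = 0.6 F_EXX = 0.6 × 620 = 372 MPa.
R_n = 372 × 1060 × 10⁻³ = 394.5 kN; R_n/Ω = 394.5/2.0 = 197.3 kN.

R_n/Ω ≈ 197 kN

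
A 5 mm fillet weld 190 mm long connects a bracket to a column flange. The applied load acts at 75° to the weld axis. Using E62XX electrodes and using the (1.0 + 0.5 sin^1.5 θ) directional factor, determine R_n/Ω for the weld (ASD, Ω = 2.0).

E62XX → F_EXX = 620 MPa.
t_e = 0.707 × 5 = 3.535 mm; A_we = 3.535 × 190 = 671.6 mm².
Directional factor: 1.0 + 0.5 sin^1.5(75°) = 1.475.
F_nw = 0.6 × 620 × 1.475 = 548.6 MPa.
R_n/Ω = (548.6 × 671.6) / 2.0 × 10⁻³ = 184.2 kN.

R_n/Ω ≈ 184 kN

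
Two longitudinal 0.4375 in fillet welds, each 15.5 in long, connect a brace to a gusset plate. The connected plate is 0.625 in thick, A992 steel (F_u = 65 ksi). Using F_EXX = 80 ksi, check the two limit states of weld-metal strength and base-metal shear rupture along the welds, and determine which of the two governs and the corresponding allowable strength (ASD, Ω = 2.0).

R_n/Ω ≈ 230 kip (weld metal governs)

t_e = 0.707 × 0.4375 = 0.3093 in; L = 31 in.
Weld metal: R_n/Ω = (1/2.0) × 0.6 × 80 × 0.3093 × 31 = 230.1 kip.
Base metal (shear rupture): R_n/Ω = (1/2.0) × 0.6 × 65 × 0.625 × 31 = 377.8 kip.
Governing: weld metal.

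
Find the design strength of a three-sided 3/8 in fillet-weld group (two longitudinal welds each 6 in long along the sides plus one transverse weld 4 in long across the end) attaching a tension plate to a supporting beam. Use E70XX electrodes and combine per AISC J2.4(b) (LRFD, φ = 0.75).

φR_n ≈ 135 kip

E70XX → F_EXX = 70 ksi.
t_e = 0.707 × 0.375 = 0.2651 in.
R_nwl = 0.6 × 70 × 0.2651 × 12 = 133.6 kip (longitudinal, 2 welds).
R_nwt = 0.6 × 70 × 0.2651 × 4 = 44.54 kip (transverse, base value).
(i) R_nwl + R_nwt = 178.2 kip; (ii) 0.85 R_nwl + 1.5 R_nwt = 180.4 kip.
R_n = max = 180.4 kip [governs: (ii)]; φR_n = 135.3 kip.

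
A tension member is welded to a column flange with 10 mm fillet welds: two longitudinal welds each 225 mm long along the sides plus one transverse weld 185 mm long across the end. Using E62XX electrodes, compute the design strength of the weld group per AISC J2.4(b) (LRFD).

E62XX → F_EXX = 620 MPa.
t_e = 0.707 × 10 = 7.07 mm.
R_nwl = 0.6 × 620 × 7.07 × 450 × 10⁻³ = 1184 kN (longitudinal, 2 welds).
R_nwt = 0.6 × 620 × 7.07 × 185 × 10⁻³ = 486.6 kN (transverse, base value).
(i) R_nwl + R_nwt = 1670 kN; (ii) 0.85 R_nwl + 1.5 R_nwt = 1736 kN.
R_n = max = 1736 kN [governs: (ii)]; φR_n = 1302 kN.

φR_n ≈ 1300 kN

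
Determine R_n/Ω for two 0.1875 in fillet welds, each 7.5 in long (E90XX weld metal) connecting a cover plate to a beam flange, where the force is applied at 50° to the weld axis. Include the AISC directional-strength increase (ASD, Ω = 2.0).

E90XX → F_EXX = 90 ksi.
t_e = 0.707 × 0.1875 = 0.1326 in; A_we = 0.1326 × 15 = 1.988 in².
Directional factor: 1.0 + 0.5 sin^1.5(50°) = 1.335.
F_nw = 0.6 × 90 × 1.335 = 72.1 ksi.
R_n/Ω = (72.1 × 1.988) / 2.0 = 71.69 kip.

R_n/Ω ≈ 71.7 kip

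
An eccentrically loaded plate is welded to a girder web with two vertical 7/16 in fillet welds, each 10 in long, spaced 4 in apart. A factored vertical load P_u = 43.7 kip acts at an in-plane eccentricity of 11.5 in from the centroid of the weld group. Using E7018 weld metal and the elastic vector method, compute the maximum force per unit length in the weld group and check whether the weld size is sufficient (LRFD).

E70XX → F_EXX = 70 ksi.
Total weld length L_w = 20 in. Treat welds as unit-width lines.
Polar moment about centroid: J = 2[d³/12 + d(b/2)²] = 2[10³/12 + 10×2²] = 246.7 in³.
Direct shear f_v = P/L_w = 43.7 / 20 = 2.185 kip/in (vertical).
Torsion M = P·e = 43.7 × 11.5 = 502.55 kip·in.
Critical point at (x, y) = (2, 5) from centroid. f_tx = M·y/J = 10.19 kip/in; f_ty = M·x/J = 4.075 kip/in.
Resultant f_max = √[f_tx² + (f_v + f_ty)²] = √[10.19² + (2.185 + 4.075)²] = 11.96 kip/in.
Capacity per unit length: φr_n = 0.75 × 0.6 × 70 × (0.707 × 0.4375) = 9.743 kip/in.
11.96 > 9.743 → NOT adequate.

f_max ≈ 12 kip/in; NOT adequate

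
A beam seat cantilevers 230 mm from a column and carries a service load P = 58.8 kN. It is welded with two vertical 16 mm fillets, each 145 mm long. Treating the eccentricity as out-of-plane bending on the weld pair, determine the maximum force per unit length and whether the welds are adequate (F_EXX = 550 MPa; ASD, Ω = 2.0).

L_w = 2 × 145 = 290 mm; section modulus (unit throat) S = 2 × L²/6 = 7008 mm².
Direct shear f_v = P/L_w = 58.8×10³/290 = 202.8 N/mm.
Moment M = P × e = 58.8×10³ × 230 = 13524000 N·mm; bending f_b = M/S = 1930 N/mm.
f_max = √(f_v² + f_b²) = √(202.8² + 1930²) = 1940 N/mm.
r_n/Ω = (1/2.0) × 0.6 × 550 × (0.707 × 16) = 1866 N/mm → NOT adequate.

f_max ≈ 1940 N/mm; NOT adequate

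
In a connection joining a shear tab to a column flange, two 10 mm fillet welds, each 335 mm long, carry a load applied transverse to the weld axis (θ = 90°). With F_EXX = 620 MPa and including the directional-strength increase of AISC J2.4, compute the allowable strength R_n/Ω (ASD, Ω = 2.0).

t_e = 0.707 × 10 = 7.07 mm; A_we = 7.07 × 670 = 4737 mm².
Directional factor: 1.0 + 0.5 sin^1.5(90°) = 1.5.
F_nw = 0.6 × 620 × 1.5 = 558 MPa.
R_n/Ω = (558 × 4737) / 2.0 × 10⁻³ = 1322 kN.

R_n/Ω ≈ 1320 kN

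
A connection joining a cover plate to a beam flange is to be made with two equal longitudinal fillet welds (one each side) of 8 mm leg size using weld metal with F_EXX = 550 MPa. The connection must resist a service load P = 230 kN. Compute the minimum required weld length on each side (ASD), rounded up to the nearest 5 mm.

Throat t_e = 0.707 × 8 = 5.656 mm.
r_n/Ω = (0.6 × 550 × 5.656) / 2.0 = 933.2 N/mm = 0.9332 kN/mm.
L_req = P / (r_n/Ω) = 230 / 0.9332 = 246.5 mm total.
Per side: 246.5 / 2 = 123.2 mm.
Round up → use L = 125 mm on each side.

L = 125 mm on each side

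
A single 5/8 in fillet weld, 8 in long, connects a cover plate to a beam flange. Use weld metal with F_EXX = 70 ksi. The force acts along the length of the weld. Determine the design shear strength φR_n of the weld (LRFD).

φR_n ≈ 111 kip

Effective throat t_e = 0.707 × 0.625 = 0.4419 in.
Total length L = 8 in; A_we = 0.4419 × 8 = 3.535 in².
F_nw = 0.6 F_EXX = 0.6 × 70 = 42 ksi.
φR_n = 0.75 × 42 × 3.535 = 111.4 kip.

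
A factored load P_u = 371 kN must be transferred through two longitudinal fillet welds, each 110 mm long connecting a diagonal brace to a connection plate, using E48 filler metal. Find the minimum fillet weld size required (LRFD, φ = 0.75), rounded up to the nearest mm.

w = 12 mm

E48XX → F_EXX = 480 MPa.
Total weld length L = 220 mm.
Required throat t_e = P_u / (φ × 0.6 F_EXX × L) = 371 / (0.75 × 0.6 × 480 × 220 × 10⁻³) = 7.807 mm.
Required leg w = t_e / 0.707 = 11.04 mm → use 12 mm.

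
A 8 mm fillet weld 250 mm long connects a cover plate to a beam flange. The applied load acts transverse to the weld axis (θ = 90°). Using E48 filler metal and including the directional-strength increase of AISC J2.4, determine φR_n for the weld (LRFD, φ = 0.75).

φR_n ≈ 458 kN

E48XX → F_EXX = 480 MPa.
t_e = 0.707 × 8 = 5.656 mm; A_we = 5.656 × 250 = 1414 mm².
Directional factor: 1.0 + 0.5 sin^1.5(90°) = 1.5.
F_nw = 0.6 × 480 × 1.5 = 432 MPa.
φR_n = 0.75 × 432 × 1414 × 10⁻³ = 458.1 kN.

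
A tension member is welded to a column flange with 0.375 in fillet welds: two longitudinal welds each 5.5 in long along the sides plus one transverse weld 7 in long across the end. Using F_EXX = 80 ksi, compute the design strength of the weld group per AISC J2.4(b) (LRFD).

φR_n ≈ 189 kip

t_e = 0.707 × 0.375 = 0.2651 in.
R_nwl = 0.6 × 80 × 0.2651 × 11 = 140 kip (longitudinal, 2 welds).
R_nwt = 0.6 × 80 × 0.2651 × 7 = 89.08 kip (transverse, base value).
(i) R_nwl + R_nwt = 229.1 kip; (ii) 0.85 R_nwl + 1.5 R_nwt = 252.6 kip.
R_n = max = 252.6 kip [governs: (ii)]; φR_n = 189.5 kip.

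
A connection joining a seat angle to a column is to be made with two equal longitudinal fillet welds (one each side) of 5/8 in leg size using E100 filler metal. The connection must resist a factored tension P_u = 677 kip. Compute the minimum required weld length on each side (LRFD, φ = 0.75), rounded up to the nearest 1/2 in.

L = 17.5 in on each side

E100XX → F_EXX = 100 ksi.
Throat t_e = 0.707 × 0.625 = 0.4419 in.
φr_n = 0.75 × 0.6 × 100 × 0.4419 = 19.88 kip/in.
L_req = P_u / φr_n = 677 / 19.88 = 34.05 in total.
Per side: 34.05 / 2 = 17.02 in.
Round up → use L = 17.5 in on each side.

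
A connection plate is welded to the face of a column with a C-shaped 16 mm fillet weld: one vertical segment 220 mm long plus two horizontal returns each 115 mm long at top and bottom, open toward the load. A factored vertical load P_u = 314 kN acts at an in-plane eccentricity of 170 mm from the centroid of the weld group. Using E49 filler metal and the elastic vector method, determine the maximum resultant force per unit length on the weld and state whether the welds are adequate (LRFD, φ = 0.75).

E49XX → F_EXX = 490 MPa.
Total weld length L_w = 450 mm. Treat welds as unit-width lines.
Centroid: x̄ = 2×115×57.5 / 450 = 29.39 mm from the vertical weld.
Polar moment about centroid: J = I_x + I_y = [220³/12 + 2×115×110²] + [220×29.39² + 2(115³/12 + 115×28.11²)] = 4296000 mm³.
Direct shear f_v = P/L_w = 314×10³ / 450 = 697.8 N/mm (vertical).
Torsion M = P·e = 314×10³ × 170 = 53380000 N·mm.
Critical point at (x, y) = (85.61, 110) from centroid. f_tx = M·y/J = 1367 N/mm; f_ty = M·x/J = 1064 N/mm.
Resultant f_max = √[f_tx² + (f_v + f_ty)²] = √[1367² + (697.8 + 1064)²] = 2230 N/mm.
Capacity per unit length: φr_n = 0.75 × 0.6 × 490 × (0.707 × 16) = 2494 N/mm.
2230 ≤ 2494 → adequate.

f_max ≈ 2230 N/mm; adequate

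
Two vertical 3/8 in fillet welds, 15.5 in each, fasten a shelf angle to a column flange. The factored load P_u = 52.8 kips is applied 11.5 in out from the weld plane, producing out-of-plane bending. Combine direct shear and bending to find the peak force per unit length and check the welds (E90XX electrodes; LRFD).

E90XX → F_EXX = 90 ksi.
L_w = 2 × 15.5 = 31 in; section modulus (unit throat) S = 2 × L²/6 = 80.08 in².
Direct shear f_v = P/L_w = 52.8/31 = 1.703 kip/in.
Moment M = P × e = 52.8 × 11.5 = 607.2 kip·in; bending f_b = M/S = 7.582 kip/in.
f_max = √(f_v² + f_b²) = √(1.703² + 7.582²) = 7.771 kip/in.
φr_n = 0.75 × 0.6 × 90 × (0.707 × 0.375) = 10.74 kip/in → adequate.

f_max ≈ 7.77 kip/in; adequate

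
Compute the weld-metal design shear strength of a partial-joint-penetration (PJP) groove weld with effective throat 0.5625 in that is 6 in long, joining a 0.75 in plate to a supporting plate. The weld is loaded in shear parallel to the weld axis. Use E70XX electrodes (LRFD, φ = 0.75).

φR_n ≈ 106 kips

E70XX → F_EXX = 70 ksi.
Effective throat (given) t_e = 0.5625 in.
A_we = 0.5625 × 6 = 3.375 in².
F_nw = 0.6 F_EXX = 42 ksi.
φR_n = 0.75 × 42 × 3.375 = 106.3 kips.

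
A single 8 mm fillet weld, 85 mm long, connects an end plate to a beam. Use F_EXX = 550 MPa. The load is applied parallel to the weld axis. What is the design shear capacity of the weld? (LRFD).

φR_n ≈ 119 kN

Effective throat t_e = 0.707 × 8 = 5.656 mm.
Total length L = 85 mm; A_we = 5.656 × 85 = 480.8 mm².
F_nw = 0.6 F_EXX = 0.6 × 550 = 330 MPa.
φR_n = 0.75 × 330 × 480.8 × 10⁻³ = 119 kN.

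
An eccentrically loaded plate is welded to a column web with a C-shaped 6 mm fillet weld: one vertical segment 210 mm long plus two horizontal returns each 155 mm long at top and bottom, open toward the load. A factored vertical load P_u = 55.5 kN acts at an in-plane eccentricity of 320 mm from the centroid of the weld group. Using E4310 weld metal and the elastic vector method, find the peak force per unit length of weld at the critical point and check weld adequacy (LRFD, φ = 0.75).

f_max ≈ 564 N/mm; adequate

E43XX → F_EXX = 430 MPa.
Total weld length L_w = 520 mm. Treat welds as unit-width lines.
Centroid: x̄ = 2×155×77.5 / 520 = 46.2 mm from the vertical weld.
Polar moment about centroid: J = I_x + I_y = [210³/12 + 2×155×105²] + [210×46.2² + 2(155³/12 + 155×31.3²)] = 5562000 mm³.
Direct shear f_v = P/L_w = 55.5×10³ / 520 = 106.7 N/mm (vertical).
Torsion M = P·e = 55.5×10³ × 320 = 17760000 N·mm.
Critical point at (x, y) = (108.8, 105) from centroid. f_tx = M·y/J = 335.3 N/mm; f_ty = M·x/J = 347.4 N/mm.
Resultant f_max = √[f_tx² + (f_v + f_ty)²] = √[335.3² + (106.7 + 347.4)²] = 564.5 N/mm.
Capacity per unit length: φr_n = 0.75 × 0.6 × 430 × (0.707 × 6) = 820.8 N/mm.
564.5 ≤ 820.8 → adequate.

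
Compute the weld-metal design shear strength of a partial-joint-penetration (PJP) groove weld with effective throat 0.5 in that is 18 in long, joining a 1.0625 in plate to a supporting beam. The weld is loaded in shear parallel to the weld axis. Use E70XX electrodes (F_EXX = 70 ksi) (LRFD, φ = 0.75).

Effective throat (given) t_e = 0.5 in.
A_we = 0.5 × 18 = 9 in².
F_nw = 0.6 F_EXX = 42 ksi.
φR_n = 0.75 × 42 × 9 = 283.5 kip.

φR_n ≈ 284 kip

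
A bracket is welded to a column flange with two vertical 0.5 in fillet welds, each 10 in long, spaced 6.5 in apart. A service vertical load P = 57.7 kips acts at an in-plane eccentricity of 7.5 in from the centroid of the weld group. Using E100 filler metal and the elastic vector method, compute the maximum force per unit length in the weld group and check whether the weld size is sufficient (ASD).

f_max ≈ 8.74 kip/in; adequate

E100XX → F_EXX = 100 ksi.
Total weld length L_w = 20 in. Treat welds as unit-width lines.
Polar moment about centroid: J = 2[d³/12 + d(b/2)²] = 2[10³/12 + 10×3.25²] = 377.9 in³.
Direct shear f_v = P/L_w = 57.7 / 20 = 2.885 kip/in (vertical).
Torsion M = P·e = 57.7 × 7.5 = 432.75 kip·in.
Critical point at (x, y) = (3.25, 5) from centroid. f_tx = M·y/J = 5.725 kip/in; f_ty = M·x/J = 3.722 kip/in.
Resultant f_max = √[f_tx² + (f_v + f_ty)²] = √[5.725² + (2.885 + 3.722)²] = 8.742 kip/in.
Capacity per unit length: r_n/Ω = (1/2.0) × 0.6 × 100 × (0.707 × 0.5) = 10.6 kip/in.
8.742 ≤ 10.6 → adequate.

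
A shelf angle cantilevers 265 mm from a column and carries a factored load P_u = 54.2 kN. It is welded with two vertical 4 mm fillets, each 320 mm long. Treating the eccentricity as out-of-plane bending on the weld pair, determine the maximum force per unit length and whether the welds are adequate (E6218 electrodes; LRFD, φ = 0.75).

E62XX → F_EXX = 620 MPa.
L_w = 2 × 320 = 640 mm; section modulus (unit throat) S = 2 × L²/6 = 34130 mm².
Direct shear f_v = P/L_w = 54.2×10³/640 = 84.69 N/mm.
Moment M = P × e = 54.2×10³ × 265 = 14363000 N·mm; bending f_b = M/S = 420.8 N/mm.
f_max = √(f_v² + f_b²) = √(84.69² + 420.8²) = 429.2 N/mm.
φr_n = 0.75 × 0.6 × 620 × (0.707 × 4) = 789 N/mm → adequate.

f_max ≈ 429 N/mm; adequate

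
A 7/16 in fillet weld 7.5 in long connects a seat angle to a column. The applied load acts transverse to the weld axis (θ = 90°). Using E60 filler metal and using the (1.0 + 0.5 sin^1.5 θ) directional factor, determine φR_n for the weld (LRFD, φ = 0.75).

φR_n ≈ 94 kip

E60XX → F_EXX = 60 ksi.
t_e = 0.707 × 0.4375 = 0.3093 in; A_we = 0.3093 × 7.5 = 2.32 in².
Directional factor: 1.0 + 0.5 sin^1.5(90°) = 1.5.
F_nw = 0.6 × 60 × 1.5 = 54 ksi.
φR_n = 0.75 × 54 × 2.32 = 93.95 kip.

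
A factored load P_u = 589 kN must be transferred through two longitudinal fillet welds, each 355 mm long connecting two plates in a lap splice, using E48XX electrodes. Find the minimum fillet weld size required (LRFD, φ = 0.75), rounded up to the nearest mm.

w = 6 mm

E48XX → F_EXX = 480 MPa.
Total weld length L = 710 mm.
Required throat t_e = P_u / (φ × 0.6 F_EXX × L) = 589 / (0.75 × 0.6 × 480 × 710 × 10⁻³) = 3.841 mm.
Required leg w = t_e / 0.707 = 5.432 mm → use 6 mm.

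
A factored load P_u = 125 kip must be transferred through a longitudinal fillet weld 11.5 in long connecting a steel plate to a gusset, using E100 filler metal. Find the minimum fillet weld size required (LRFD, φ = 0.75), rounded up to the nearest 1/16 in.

E100XX → F_EXX = 100 ksi.
Total weld length L = 11.5 in.
Required throat t_e = P_u / (φ × 0.6 F_EXX × L) = 125 / (0.75 × 0.6 × 100 × 11.5) = 0.2415 in.
Required leg w = t_e / 0.707 = 0.3416 in → use 3/8 in.

w = 3/8 in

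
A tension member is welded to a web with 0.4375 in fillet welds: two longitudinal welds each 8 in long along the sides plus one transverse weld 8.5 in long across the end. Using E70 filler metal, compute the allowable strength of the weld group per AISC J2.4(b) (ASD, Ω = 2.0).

R_n/Ω ≈ 171 kip

E70XX → F_EXX = 70 ksi.
t_e = 0.707 × 0.4375 = 0.3093 in.
R_nwl = 0.6 × 70 × 0.3093 × 16 = 207.9 kip (longitudinal, 2 welds).
R_nwt = 0.6 × 70 × 0.3093 × 8.5 = 110.4 kip (transverse, base value).
(i) R_nwl + R_nwt = 318.3 kip; (ii) 0.85 R_nwl + 1.5 R_nwt = 342.3 kip.
R_n = max = 342.3 kip [governs: (ii)]; R_n/Ω = 171.2 kip.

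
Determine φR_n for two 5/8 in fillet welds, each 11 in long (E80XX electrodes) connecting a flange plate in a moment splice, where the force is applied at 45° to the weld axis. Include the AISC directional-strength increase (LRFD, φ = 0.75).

φR_n ≈ 454 kip

E80XX → F_EXX = 80 ksi.
t_e = 0.707 × 0.625 = 0.4419 in; A_we = 0.4419 × 22 = 9.721 in².
Directional factor: 1.0 + 0.5 sin^1.5(45°) = 1.297.
F_nw = 0.6 × 80 × 1.297 = 62.27 ksi.
φR_n = 0.75 × 62.27 × 9.721 = 454 kip.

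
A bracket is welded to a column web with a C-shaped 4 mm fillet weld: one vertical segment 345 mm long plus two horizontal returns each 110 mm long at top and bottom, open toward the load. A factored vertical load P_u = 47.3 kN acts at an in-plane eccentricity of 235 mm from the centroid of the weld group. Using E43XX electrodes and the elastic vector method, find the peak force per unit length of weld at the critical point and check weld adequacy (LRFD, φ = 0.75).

E43XX → F_EXX = 430 MPa.
Total weld length L_w = 565 mm. Treat welds as unit-width lines.
Centroid: x̄ = 2×110×55 / 565 = 21.42 mm from the vertical weld.
Polar moment about centroid: J = I_x + I_y = [345³/12 + 2×110×172.5²] + [345×21.42² + 2(110³/12 + 110×33.58²)] = 10600000 mm³.
Direct shear f_v = P/L_w = 47.3×10³ / 565 = 83.72 N/mm (vertical).
Torsion M = P·e = 47.3×10³ × 235 = 11116000 N·mm.
Critical point at (x, y) = (88.58, 172.5) from centroid. f_tx = M·y/J = 180.9 N/mm; f_ty = M·x/J = 92.92 N/mm.
Resultant f_max = √[f_tx² + (f_v + f_ty)²] = √[180.9² + (83.72 + 92.92)²] = 252.9 N/mm.
Capacity per unit length: φr_n = 0.75 × 0.6 × 430 × (0.707 × 4) = 547.2 N/mm.
252.9 ≤ 547.2 → adequate.

f_max ≈ 253 N/mm; adequate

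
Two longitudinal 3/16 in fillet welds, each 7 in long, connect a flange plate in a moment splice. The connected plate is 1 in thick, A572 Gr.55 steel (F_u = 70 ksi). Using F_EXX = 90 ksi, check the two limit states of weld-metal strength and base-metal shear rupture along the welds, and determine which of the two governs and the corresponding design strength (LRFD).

t_e = 0.707 × 0.1875 = 0.1326 in; L = 14 in.
Weld metal: φR_n = 0.75 × 0.6 × 90 × 0.1326 × 14 = 75.16 kips.
Base metal (shear rupture): φR_n = 0.75 × 0.6 × 70 × 1 × 14 = 441 kips.
Governing: weld metal.

φR_n ≈ 75.2 kips (weld metal governs)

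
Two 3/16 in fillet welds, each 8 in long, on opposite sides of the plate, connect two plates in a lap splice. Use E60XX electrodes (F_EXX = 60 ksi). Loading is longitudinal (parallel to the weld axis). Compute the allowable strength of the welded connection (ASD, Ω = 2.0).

R_n/Ω ≈ 38.2 kips

Effective throat t_e = 0.707 × 0.1875 = 0.1326 in.
Total length L = 16 in; A_we = 0.1326 × 16 = 2.121 in².
F_nw = 0.6 F_EXX = 0.6 × 60 = 36 ksi.
R_n = 36 × 2.121 = 76.36 kips; R_n/Ω = 76.36/2.0 = 38.18 kips.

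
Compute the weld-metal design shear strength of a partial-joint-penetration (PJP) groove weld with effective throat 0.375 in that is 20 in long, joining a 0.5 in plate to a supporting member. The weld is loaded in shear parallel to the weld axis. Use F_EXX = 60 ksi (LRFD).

Effective throat (given) t_e = 0.375 in.
A_we = 0.375 × 20 = 7.5 in².
F_nw = 0.6 F_EXX = 36 ksi.
φR_n = 0.75 × 36 × 7.5 = 202.5 kips.

φR_n ≈ 202 kips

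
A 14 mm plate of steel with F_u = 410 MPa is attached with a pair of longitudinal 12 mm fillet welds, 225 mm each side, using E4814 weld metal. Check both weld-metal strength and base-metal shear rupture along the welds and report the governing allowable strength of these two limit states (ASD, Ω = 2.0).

R_n/Ω ≈ 550 kN (weld metal governs)

E48XX → F_EXX = 480 MPa.
t_e = 0.707 × 12 = 8.484 mm; L = 450 mm.
Weld metal: R_n/Ω = (1/2.0) × 0.6 × 480 × 8.484 × 450 × 10⁻³ = 549.8 kN.
Base metal (shear rupture): R_n/Ω = (1/2.0) × 0.6 × 410 × 14 × 450 × 10⁻³ = 774.9 kN.
Governing: weld metal.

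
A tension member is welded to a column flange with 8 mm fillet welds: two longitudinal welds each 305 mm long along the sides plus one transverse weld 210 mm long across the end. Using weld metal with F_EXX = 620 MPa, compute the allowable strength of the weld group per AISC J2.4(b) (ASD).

R_n/Ω ≈ 877 kN

t_e = 0.707 × 8 = 5.656 mm.
R_nwl = 0.6 × 620 × 5.656 × 610 × 10⁻³ = 1283 kN (longitudinal, 2 welds).
R_nwt = 0.6 × 620 × 5.656 × 210 × 10⁻³ = 441.8 kN (transverse, base value).
(i) R_nwl + R_nwt = 1725 kN; (ii) 0.85 R_nwl + 1.5 R_nwt = 1754 kN.
R_n = max = 1754 kN [governs: (ii)]; R_n/Ω = 876.9 kN.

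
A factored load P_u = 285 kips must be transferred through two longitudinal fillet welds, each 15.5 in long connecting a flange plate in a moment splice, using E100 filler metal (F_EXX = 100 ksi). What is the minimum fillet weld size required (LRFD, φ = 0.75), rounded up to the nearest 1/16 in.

Total weld length L = 31 in.
Required throat t_e = P_u / (φ × 0.6 F_EXX × L) = 285 / (0.75 × 0.6 × 100 × 31) = 0.2043 in.
Required leg w = t_e / 0.707 = 0.289 in → use 5/16 in.

w = 5/16 in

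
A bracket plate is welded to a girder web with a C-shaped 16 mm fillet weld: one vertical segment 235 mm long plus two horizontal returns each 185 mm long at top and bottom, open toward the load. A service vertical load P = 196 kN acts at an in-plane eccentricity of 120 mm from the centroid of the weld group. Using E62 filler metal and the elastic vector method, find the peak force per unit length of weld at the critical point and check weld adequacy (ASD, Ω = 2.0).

E62XX → F_EXX = 620 MPa.
Total weld length L_w = 605 mm. Treat welds as unit-width lines.
Centroid: x̄ = 2×185×92.5 / 605 = 56.57 mm from the vertical weld.
Polar moment about centroid: J = I_x + I_y = [235³/12 + 2×185×117.5²] + [235×56.57² + 2(185³/12 + 185×35.93²)] = 8475000 mm³.
Direct shear f_v = P/L_w = 196×10³ / 605 = 324 N/mm (vertical).
Torsion M = P·e = 196×10³ × 120 = 23520000 N·mm.
Critical point at (x, y) = (128.4, 117.5) from centroid. f_tx = M·y/J = 326.1 N/mm; f_ty = M·x/J = 356.4 N/mm.
Resultant f_max = √[f_tx² + (f_v + f_ty)²] = √[326.1² + (324 + 356.4)²] = 754.5 N/mm.
Capacity per unit length: r_n/Ω = (1/2.0) × 0.6 × 620 × (0.707 × 16) = 2104 N/mm.
754.5 ≤ 2104 → adequate.

f_max ≈ 755 N/mm; adequate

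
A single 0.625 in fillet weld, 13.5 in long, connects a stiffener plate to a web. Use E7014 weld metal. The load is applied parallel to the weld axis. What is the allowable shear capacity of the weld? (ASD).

E70XX → F_EXX = 70 ksi.
Effective throat t_e = 0.707 × 0.625 = 0.4419 in.
Total length L = 13.5 in; A_we = 0.4419 × 13.5 = 5.965 in².
F_nw = 0.6 F_EXX = 0.6 × 70 = 42 ksi.
R_n = 42 × 5.965 = 250.5 kips; R_n/Ω = 250.5/2.0 = 125.3 kips.

R_n/Ω ≈ 125 kips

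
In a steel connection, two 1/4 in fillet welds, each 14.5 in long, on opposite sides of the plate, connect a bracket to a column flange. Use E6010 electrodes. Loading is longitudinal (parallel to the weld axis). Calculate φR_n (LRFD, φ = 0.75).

φR_n ≈ 138 kips

E60XX → F_EXX = 60 ksi.
Effective throat t_e = 0.707 × 0.25 = 0.1767 in.
Total length L = 29 in; A_we = 0.1767 × 29 = 5.126 in².
F_nw = 0.6 F_EXX = 0.6 × 60 = 36 ksi.
φR_n = 0.75 × 36 × 5.126 = 138.4 kips.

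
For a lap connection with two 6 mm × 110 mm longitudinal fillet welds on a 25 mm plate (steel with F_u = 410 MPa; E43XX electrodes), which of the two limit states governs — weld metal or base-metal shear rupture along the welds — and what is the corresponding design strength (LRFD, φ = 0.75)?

φR_n ≈ 181 kN (weld metal governs)

E43XX → F_EXX = 430 MPa.
t_e = 0.707 × 6 = 4.242 mm; L = 220 mm.
Weld metal: φR_n = 0.75 × 0.6 × 430 × 4.242 × 220 × 10⁻³ = 180.6 kN.
Base metal (shear rupture): φR_n = 0.75 × 0.6 × 410 × 25 × 220 × 10⁻³ = 1015 kN.
Governing: weld metal.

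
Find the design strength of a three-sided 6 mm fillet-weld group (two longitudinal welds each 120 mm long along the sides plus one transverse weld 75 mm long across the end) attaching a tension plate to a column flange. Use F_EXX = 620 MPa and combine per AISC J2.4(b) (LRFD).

t_e = 0.707 × 6 = 4.242 mm.
R_nwl = 0.6 × 620 × 4.242 × 240 × 10⁻³ = 378.7 kN (longitudinal, 2 welds).
R_nwt = 0.6 × 620 × 4.242 × 75 × 10⁻³ = 118.4 kN (transverse, base value).
(i) R_nwl + R_nwt = 497.1 kN; (ii) 0.85 R_nwl + 1.5 R_nwt = 499.4 kN.
R_n = max = 499.4 kN [governs: (ii)]; φR_n = 374.6 kN.

φR_n ≈ 375 kN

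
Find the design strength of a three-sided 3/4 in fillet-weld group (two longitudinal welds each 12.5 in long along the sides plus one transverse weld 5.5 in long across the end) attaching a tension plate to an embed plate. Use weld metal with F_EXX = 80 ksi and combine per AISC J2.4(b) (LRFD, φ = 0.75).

t_e = 0.707 × 0.75 = 0.5302 in.
R_nwl = 0.6 × 80 × 0.5302 × 25 = 636.3 kips (longitudinal, 2 welds).
R_nwt = 0.6 × 80 × 0.5302 × 5.5 = 140 kips (transverse, base value).
(i) R_nwl + R_nwt = 776.3 kips; (ii) 0.85 R_nwl + 1.5 R_nwt = 750.8 kips.
R_n = max = 776.3 kips [governs: (i)]; φR_n = 582.2 kips.

φR_n ≈ 582 kips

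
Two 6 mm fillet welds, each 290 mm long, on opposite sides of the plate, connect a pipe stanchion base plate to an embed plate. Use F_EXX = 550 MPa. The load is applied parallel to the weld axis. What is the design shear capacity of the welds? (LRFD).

Effective throat t_e = 0.707 × 6 = 4.242 mm.
Total length L = 580 mm; A_we = 4.242 × 580 = 2460 mm².
F_nw = 0.6 F_EXX = 0.6 × 550 = 330 MPa.
φR_n = 0.75 × 330 × 2460 × 10⁻³ = 608.9 kN.

φR_n ≈ 609 kN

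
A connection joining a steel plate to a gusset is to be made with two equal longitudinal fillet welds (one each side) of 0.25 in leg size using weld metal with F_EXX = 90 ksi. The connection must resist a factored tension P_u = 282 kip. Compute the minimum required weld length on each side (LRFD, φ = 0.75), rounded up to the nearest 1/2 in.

Throat t_e = 0.707 × 0.25 = 0.1767 in.
φr_n = 0.75 × 0.6 × 90 × 0.1767 = 7.158 kip/in.
L_req = P_u / φr_n = 282 / 7.158 = 39.39 in total.
Per side: 39.39 / 2 = 19.7 in.
Round up → use L = 20 in on each side.

L = 20 in on each side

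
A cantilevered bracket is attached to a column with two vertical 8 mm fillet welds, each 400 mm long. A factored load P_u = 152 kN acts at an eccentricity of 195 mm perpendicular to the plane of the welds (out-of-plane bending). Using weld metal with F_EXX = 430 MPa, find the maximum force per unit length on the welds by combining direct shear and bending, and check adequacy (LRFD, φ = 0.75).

f_max ≈ 587 N/mm; adequate

L_w = 2 × 400 = 800 mm; section modulus (unit throat) S = 2 × L²/6 = 53330 mm².
Direct shear f_v = P/L_w = 152×10³/800 = 190 N/mm.
Moment M = P × e = 152×10³ × 195 = 29640000 N·mm; bending f_b = M/S = 555.8 N/mm.
f_max = √(f_v² + f_b²) = √(190² + 555.8²) = 587.3 N/mm.
φr_n = 0.75 × 0.6 × 430 × (0.707 × 8) = 1094 N/mm → adequate.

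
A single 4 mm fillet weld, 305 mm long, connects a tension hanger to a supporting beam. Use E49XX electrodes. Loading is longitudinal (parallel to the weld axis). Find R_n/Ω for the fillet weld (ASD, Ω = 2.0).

R_n/Ω ≈ 127 kN

E49XX → F_EXX = 490 MPa.
Effective throat t_e = 0.707 × 4 = 2.828 mm.
Total length L = 305 mm; A_we = 2.828 × 305 = 862.5 mm².
F_nw = 0.6 F_EXX = 0.6 × 490 = 294 MPa.
R_n = 294 × 862.5 × 10⁻³ = 253.6 kN; R_n/Ω = 253.6/2.0 = 126.8 kN.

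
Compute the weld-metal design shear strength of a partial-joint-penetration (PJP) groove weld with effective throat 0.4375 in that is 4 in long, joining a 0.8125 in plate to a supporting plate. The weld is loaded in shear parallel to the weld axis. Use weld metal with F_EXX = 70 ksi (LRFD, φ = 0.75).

φR_n ≈ 55.1 kips

Effective throat (given) t_e = 0.4375 in.
A_we = 0.4375 × 4 = 1.75 in².
F_nw = 0.6 F_EXX = 42 ksi.
φR_n = 0.75 × 42 × 1.75 = 55.12 kips.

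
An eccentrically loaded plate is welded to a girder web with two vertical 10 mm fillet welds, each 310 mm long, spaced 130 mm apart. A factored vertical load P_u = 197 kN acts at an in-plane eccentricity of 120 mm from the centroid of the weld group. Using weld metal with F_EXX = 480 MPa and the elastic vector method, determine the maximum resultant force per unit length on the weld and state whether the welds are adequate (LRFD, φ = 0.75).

Total weld length L_w = 620 mm. Treat welds as unit-width lines.
Polar moment about centroid: J = 2[d³/12 + d(b/2)²] = 2[310³/12 + 310×65²] = 7585000 mm³.
Direct shear f_v = P/L_w = 197×10³ / 620 = 317.7 N/mm (vertical).
Torsion M = P·e = 197×10³ × 120 = 23640000 N·mm.
Critical point at (x, y) = (65, 155) from centroid. f_tx = M·y/J = 483.1 N/mm; f_ty = M·x/J = 202.6 N/mm.
Resultant f_max = √[f_tx² + (f_v + f_ty)²] = √[483.1² + (317.7 + 202.6)²] = 710 N/mm.
Capacity per unit length: φr_n = 0.75 × 0.6 × 480 × (0.707 × 10) = 1527 N/mm.
710 ≤ 1527 → adequate.

f_max ≈ 710 N/mm; adequate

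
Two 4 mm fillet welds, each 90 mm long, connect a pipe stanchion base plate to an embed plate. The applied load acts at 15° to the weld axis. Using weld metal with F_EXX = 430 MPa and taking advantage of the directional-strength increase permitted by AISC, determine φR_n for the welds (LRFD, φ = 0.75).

φR_n ≈ 105 kN

t_e = 0.707 × 4 = 2.828 mm; A_we = 2.828 × 180 = 509 mm².
Directional factor: 1.0 + 0.5 sin^1.5(15°) = 1.066.
F_nw = 0.6 × 430 × 1.066 = 275 MPa.
φR_n = 0.75 × 275 × 509 × 10⁻³ = 105 kN.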